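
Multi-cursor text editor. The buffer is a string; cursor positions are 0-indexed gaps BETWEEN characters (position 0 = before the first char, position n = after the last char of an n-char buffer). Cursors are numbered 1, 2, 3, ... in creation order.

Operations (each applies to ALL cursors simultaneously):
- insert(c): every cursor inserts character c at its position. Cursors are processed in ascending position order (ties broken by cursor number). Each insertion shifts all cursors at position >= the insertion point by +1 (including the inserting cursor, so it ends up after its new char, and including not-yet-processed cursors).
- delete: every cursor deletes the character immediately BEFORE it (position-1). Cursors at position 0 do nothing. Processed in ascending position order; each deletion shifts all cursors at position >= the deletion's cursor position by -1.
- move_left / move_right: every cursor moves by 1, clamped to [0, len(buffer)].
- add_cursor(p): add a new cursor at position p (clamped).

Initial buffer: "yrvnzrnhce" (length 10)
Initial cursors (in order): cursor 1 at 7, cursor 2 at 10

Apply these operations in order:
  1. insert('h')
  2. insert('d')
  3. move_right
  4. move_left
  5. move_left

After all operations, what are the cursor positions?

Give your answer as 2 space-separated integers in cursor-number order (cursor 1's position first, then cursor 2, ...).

Answer: 8 12

Derivation:
After op 1 (insert('h')): buffer="yrvnzrnhhceh" (len 12), cursors c1@8 c2@12, authorship .......1...2
After op 2 (insert('d')): buffer="yrvnzrnhdhcehd" (len 14), cursors c1@9 c2@14, authorship .......11...22
After op 3 (move_right): buffer="yrvnzrnhdhcehd" (len 14), cursors c1@10 c2@14, authorship .......11...22
After op 4 (move_left): buffer="yrvnzrnhdhcehd" (len 14), cursors c1@9 c2@13, authorship .......11...22
After op 5 (move_left): buffer="yrvnzrnhdhcehd" (len 14), cursors c1@8 c2@12, authorship .......11...22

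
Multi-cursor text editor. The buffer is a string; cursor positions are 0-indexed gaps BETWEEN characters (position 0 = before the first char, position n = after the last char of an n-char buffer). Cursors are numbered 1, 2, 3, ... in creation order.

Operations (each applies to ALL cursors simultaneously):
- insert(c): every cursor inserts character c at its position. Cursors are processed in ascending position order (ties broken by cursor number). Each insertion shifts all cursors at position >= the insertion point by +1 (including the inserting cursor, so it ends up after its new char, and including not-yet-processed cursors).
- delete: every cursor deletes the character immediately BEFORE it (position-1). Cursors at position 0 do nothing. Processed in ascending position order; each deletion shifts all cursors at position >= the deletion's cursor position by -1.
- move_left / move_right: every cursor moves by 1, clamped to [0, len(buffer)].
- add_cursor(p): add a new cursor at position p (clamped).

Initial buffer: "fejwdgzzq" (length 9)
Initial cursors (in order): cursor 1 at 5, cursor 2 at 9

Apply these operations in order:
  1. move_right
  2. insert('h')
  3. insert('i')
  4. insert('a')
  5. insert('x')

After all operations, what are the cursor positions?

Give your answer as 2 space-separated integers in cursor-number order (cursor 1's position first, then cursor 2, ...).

Answer: 10 17

Derivation:
After op 1 (move_right): buffer="fejwdgzzq" (len 9), cursors c1@6 c2@9, authorship .........
After op 2 (insert('h')): buffer="fejwdghzzqh" (len 11), cursors c1@7 c2@11, authorship ......1...2
After op 3 (insert('i')): buffer="fejwdghizzqhi" (len 13), cursors c1@8 c2@13, authorship ......11...22
After op 4 (insert('a')): buffer="fejwdghiazzqhia" (len 15), cursors c1@9 c2@15, authorship ......111...222
After op 5 (insert('x')): buffer="fejwdghiaxzzqhiax" (len 17), cursors c1@10 c2@17, authorship ......1111...2222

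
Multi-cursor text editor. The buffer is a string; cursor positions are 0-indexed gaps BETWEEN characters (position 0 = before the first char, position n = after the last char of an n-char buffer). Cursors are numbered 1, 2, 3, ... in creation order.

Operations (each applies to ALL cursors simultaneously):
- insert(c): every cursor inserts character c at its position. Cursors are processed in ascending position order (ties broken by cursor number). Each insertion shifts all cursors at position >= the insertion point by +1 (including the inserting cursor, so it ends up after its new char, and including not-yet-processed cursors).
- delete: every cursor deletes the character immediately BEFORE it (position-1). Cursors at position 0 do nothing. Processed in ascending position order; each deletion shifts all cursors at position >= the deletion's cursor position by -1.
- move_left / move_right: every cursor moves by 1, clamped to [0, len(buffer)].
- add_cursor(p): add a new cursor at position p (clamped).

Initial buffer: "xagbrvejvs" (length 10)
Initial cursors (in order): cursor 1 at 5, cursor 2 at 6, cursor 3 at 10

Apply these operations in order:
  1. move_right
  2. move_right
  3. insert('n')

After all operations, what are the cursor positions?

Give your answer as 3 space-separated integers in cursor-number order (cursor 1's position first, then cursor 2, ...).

After op 1 (move_right): buffer="xagbrvejvs" (len 10), cursors c1@6 c2@7 c3@10, authorship ..........
After op 2 (move_right): buffer="xagbrvejvs" (len 10), cursors c1@7 c2@8 c3@10, authorship ..........
After op 3 (insert('n')): buffer="xagbrvenjnvsn" (len 13), cursors c1@8 c2@10 c3@13, authorship .......1.2..3

Answer: 8 10 13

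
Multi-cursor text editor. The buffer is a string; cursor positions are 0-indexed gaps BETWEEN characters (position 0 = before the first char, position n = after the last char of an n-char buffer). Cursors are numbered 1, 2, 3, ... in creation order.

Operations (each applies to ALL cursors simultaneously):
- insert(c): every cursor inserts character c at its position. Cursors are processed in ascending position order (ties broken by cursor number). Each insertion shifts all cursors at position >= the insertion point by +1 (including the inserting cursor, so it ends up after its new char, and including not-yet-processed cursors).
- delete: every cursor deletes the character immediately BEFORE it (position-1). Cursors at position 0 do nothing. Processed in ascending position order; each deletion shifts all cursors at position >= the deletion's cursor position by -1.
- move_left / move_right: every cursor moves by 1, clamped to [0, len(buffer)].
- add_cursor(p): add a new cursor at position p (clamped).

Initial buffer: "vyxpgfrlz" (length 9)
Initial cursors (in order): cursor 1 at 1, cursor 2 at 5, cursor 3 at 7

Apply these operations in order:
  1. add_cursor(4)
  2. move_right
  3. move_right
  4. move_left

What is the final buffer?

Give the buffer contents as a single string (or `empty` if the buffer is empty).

Answer: vyxpgfrlz

Derivation:
After op 1 (add_cursor(4)): buffer="vyxpgfrlz" (len 9), cursors c1@1 c4@4 c2@5 c3@7, authorship .........
After op 2 (move_right): buffer="vyxpgfrlz" (len 9), cursors c1@2 c4@5 c2@6 c3@8, authorship .........
After op 3 (move_right): buffer="vyxpgfrlz" (len 9), cursors c1@3 c4@6 c2@7 c3@9, authorship .........
After op 4 (move_left): buffer="vyxpgfrlz" (len 9), cursors c1@2 c4@5 c2@6 c3@8, authorship .........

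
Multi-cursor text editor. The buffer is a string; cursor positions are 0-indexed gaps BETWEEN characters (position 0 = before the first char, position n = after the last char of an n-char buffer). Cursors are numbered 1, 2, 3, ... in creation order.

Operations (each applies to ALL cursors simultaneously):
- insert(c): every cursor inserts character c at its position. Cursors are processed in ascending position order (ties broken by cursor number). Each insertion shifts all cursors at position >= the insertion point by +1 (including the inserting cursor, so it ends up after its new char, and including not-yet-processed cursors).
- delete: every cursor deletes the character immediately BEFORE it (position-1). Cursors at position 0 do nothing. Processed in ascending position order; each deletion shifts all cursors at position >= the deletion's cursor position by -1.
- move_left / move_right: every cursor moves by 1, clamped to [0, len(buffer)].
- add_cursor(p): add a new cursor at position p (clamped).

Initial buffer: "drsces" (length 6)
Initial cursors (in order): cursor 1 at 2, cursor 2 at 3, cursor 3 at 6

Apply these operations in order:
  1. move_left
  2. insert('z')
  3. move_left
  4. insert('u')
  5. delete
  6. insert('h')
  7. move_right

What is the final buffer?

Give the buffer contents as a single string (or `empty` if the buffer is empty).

After op 1 (move_left): buffer="drsces" (len 6), cursors c1@1 c2@2 c3@5, authorship ......
After op 2 (insert('z')): buffer="dzrzscezs" (len 9), cursors c1@2 c2@4 c3@8, authorship .1.2...3.
After op 3 (move_left): buffer="dzrzscezs" (len 9), cursors c1@1 c2@3 c3@7, authorship .1.2...3.
After op 4 (insert('u')): buffer="duzruzsceuzs" (len 12), cursors c1@2 c2@5 c3@10, authorship .11.22...33.
After op 5 (delete): buffer="dzrzscezs" (len 9), cursors c1@1 c2@3 c3@7, authorship .1.2...3.
After op 6 (insert('h')): buffer="dhzrhzscehzs" (len 12), cursors c1@2 c2@5 c3@10, authorship .11.22...33.
After op 7 (move_right): buffer="dhzrhzscehzs" (len 12), cursors c1@3 c2@6 c3@11, authorship .11.22...33.

Answer: dhzrhzscehzs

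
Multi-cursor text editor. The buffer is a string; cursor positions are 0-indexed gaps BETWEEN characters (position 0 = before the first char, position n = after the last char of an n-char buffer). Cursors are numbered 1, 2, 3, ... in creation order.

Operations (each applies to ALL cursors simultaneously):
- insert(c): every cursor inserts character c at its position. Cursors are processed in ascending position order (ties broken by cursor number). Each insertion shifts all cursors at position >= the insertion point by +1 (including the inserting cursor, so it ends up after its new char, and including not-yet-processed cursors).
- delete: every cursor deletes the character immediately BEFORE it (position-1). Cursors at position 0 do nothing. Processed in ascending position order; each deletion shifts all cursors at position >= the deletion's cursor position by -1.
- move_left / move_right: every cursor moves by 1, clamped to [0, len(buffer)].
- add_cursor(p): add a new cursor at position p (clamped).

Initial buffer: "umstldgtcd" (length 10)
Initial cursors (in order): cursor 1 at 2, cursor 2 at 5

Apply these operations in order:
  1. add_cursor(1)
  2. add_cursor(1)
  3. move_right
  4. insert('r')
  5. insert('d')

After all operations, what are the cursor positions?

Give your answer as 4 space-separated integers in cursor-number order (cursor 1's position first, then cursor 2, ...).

Answer: 9 14 6 6

Derivation:
After op 1 (add_cursor(1)): buffer="umstldgtcd" (len 10), cursors c3@1 c1@2 c2@5, authorship ..........
After op 2 (add_cursor(1)): buffer="umstldgtcd" (len 10), cursors c3@1 c4@1 c1@2 c2@5, authorship ..........
After op 3 (move_right): buffer="umstldgtcd" (len 10), cursors c3@2 c4@2 c1@3 c2@6, authorship ..........
After op 4 (insert('r')): buffer="umrrsrtldrgtcd" (len 14), cursors c3@4 c4@4 c1@6 c2@10, authorship ..34.1...2....
After op 5 (insert('d')): buffer="umrrddsrdtldrdgtcd" (len 18), cursors c3@6 c4@6 c1@9 c2@14, authorship ..3434.11...22....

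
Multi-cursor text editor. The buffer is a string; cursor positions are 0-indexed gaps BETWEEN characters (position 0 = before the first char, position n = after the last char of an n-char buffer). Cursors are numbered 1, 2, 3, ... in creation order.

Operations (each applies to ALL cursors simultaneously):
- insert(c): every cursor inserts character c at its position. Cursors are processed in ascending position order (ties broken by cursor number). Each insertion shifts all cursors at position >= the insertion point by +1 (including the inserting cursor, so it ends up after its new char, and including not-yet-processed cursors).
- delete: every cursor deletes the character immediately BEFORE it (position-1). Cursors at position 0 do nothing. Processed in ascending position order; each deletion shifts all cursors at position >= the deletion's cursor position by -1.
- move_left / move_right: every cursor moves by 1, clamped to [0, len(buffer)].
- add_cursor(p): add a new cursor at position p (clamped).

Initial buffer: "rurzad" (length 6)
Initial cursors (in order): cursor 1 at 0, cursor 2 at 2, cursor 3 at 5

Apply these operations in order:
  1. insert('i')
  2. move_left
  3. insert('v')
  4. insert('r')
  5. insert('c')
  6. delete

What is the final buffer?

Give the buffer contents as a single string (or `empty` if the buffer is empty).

After op 1 (insert('i')): buffer="iruirzaid" (len 9), cursors c1@1 c2@4 c3@8, authorship 1..2...3.
After op 2 (move_left): buffer="iruirzaid" (len 9), cursors c1@0 c2@3 c3@7, authorship 1..2...3.
After op 3 (insert('v')): buffer="viruvirzavid" (len 12), cursors c1@1 c2@5 c3@10, authorship 11..22...33.
After op 4 (insert('r')): buffer="vriruvrirzavrid" (len 15), cursors c1@2 c2@7 c3@13, authorship 111..222...333.
After op 5 (insert('c')): buffer="vrciruvrcirzavrcid" (len 18), cursors c1@3 c2@9 c3@16, authorship 1111..2222...3333.
After op 6 (delete): buffer="vriruvrirzavrid" (len 15), cursors c1@2 c2@7 c3@13, authorship 111..222...333.

Answer: vriruvrirzavrid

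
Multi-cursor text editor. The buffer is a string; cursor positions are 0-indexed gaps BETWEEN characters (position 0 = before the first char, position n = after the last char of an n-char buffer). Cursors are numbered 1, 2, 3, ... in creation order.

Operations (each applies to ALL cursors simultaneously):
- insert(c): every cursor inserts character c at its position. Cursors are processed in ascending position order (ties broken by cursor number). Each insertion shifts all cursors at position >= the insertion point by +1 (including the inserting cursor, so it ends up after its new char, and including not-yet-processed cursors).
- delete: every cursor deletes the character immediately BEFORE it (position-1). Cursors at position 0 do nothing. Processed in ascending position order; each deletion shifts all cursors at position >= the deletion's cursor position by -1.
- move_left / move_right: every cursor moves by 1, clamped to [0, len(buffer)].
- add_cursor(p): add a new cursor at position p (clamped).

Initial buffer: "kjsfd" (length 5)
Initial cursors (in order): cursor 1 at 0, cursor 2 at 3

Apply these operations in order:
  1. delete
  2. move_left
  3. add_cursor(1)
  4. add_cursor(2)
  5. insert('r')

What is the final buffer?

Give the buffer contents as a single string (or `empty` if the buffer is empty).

Answer: rkrrjrfd

Derivation:
After op 1 (delete): buffer="kjfd" (len 4), cursors c1@0 c2@2, authorship ....
After op 2 (move_left): buffer="kjfd" (len 4), cursors c1@0 c2@1, authorship ....
After op 3 (add_cursor(1)): buffer="kjfd" (len 4), cursors c1@0 c2@1 c3@1, authorship ....
After op 4 (add_cursor(2)): buffer="kjfd" (len 4), cursors c1@0 c2@1 c3@1 c4@2, authorship ....
After op 5 (insert('r')): buffer="rkrrjrfd" (len 8), cursors c1@1 c2@4 c3@4 c4@6, authorship 1.23.4..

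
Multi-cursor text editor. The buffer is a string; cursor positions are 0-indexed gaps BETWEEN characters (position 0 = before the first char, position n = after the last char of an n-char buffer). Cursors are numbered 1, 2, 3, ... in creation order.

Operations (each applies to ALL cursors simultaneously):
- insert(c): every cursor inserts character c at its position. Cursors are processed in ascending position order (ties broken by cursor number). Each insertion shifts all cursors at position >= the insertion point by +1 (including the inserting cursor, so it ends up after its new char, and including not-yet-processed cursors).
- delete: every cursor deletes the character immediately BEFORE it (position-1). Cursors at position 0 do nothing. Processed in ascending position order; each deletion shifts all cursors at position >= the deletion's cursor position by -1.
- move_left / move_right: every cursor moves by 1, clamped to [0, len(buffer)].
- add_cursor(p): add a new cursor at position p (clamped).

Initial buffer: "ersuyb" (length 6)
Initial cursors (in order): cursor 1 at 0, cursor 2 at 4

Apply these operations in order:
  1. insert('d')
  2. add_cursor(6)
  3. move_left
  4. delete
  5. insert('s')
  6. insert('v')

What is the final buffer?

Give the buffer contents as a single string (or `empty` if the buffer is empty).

Answer: svderssvvdyb

Derivation:
After op 1 (insert('d')): buffer="dersudyb" (len 8), cursors c1@1 c2@6, authorship 1....2..
After op 2 (add_cursor(6)): buffer="dersudyb" (len 8), cursors c1@1 c2@6 c3@6, authorship 1....2..
After op 3 (move_left): buffer="dersudyb" (len 8), cursors c1@0 c2@5 c3@5, authorship 1....2..
After op 4 (delete): buffer="derdyb" (len 6), cursors c1@0 c2@3 c3@3, authorship 1..2..
After op 5 (insert('s')): buffer="sderssdyb" (len 9), cursors c1@1 c2@6 c3@6, authorship 11..232..
After op 6 (insert('v')): buffer="svderssvvdyb" (len 12), cursors c1@2 c2@9 c3@9, authorship 111..23232..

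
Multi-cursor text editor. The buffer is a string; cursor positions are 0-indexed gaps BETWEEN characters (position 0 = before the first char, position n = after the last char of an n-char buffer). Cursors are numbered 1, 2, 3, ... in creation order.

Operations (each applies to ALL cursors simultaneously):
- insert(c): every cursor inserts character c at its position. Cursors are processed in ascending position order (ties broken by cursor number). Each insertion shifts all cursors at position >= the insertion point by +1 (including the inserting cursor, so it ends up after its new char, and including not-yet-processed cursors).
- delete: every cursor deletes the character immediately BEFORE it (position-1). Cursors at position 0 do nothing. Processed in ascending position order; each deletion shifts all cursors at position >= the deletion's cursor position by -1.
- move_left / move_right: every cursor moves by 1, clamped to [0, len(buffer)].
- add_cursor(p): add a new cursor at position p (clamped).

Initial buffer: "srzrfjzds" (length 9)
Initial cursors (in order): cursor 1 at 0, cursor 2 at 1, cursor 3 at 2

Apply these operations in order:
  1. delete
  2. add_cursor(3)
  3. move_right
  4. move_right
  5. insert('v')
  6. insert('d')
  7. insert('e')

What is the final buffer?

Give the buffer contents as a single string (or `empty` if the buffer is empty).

After op 1 (delete): buffer="zrfjzds" (len 7), cursors c1@0 c2@0 c3@0, authorship .......
After op 2 (add_cursor(3)): buffer="zrfjzds" (len 7), cursors c1@0 c2@0 c3@0 c4@3, authorship .......
After op 3 (move_right): buffer="zrfjzds" (len 7), cursors c1@1 c2@1 c3@1 c4@4, authorship .......
After op 4 (move_right): buffer="zrfjzds" (len 7), cursors c1@2 c2@2 c3@2 c4@5, authorship .......
After op 5 (insert('v')): buffer="zrvvvfjzvds" (len 11), cursors c1@5 c2@5 c3@5 c4@9, authorship ..123...4..
After op 6 (insert('d')): buffer="zrvvvdddfjzvdds" (len 15), cursors c1@8 c2@8 c3@8 c4@13, authorship ..123123...44..
After op 7 (insert('e')): buffer="zrvvvdddeeefjzvdeds" (len 19), cursors c1@11 c2@11 c3@11 c4@17, authorship ..123123123...444..

Answer: zrvvvdddeeefjzvdeds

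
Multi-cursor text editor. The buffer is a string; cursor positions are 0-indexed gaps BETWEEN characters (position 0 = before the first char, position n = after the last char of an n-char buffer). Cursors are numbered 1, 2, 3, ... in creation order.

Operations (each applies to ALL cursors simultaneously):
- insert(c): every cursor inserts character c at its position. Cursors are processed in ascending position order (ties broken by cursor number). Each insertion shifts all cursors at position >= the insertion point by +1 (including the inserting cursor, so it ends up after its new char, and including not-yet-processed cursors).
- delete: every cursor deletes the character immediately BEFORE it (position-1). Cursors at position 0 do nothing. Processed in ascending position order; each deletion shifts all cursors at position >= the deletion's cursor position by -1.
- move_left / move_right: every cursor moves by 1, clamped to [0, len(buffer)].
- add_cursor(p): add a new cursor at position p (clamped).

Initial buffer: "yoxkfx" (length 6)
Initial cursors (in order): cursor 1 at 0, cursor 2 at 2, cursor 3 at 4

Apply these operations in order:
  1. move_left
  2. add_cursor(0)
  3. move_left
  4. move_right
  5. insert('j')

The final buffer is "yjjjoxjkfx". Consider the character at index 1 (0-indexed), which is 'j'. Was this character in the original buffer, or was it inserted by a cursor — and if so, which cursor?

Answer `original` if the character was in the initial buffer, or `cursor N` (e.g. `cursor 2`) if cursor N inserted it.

After op 1 (move_left): buffer="yoxkfx" (len 6), cursors c1@0 c2@1 c3@3, authorship ......
After op 2 (add_cursor(0)): buffer="yoxkfx" (len 6), cursors c1@0 c4@0 c2@1 c3@3, authorship ......
After op 3 (move_left): buffer="yoxkfx" (len 6), cursors c1@0 c2@0 c4@0 c3@2, authorship ......
After op 4 (move_right): buffer="yoxkfx" (len 6), cursors c1@1 c2@1 c4@1 c3@3, authorship ......
After op 5 (insert('j')): buffer="yjjjoxjkfx" (len 10), cursors c1@4 c2@4 c4@4 c3@7, authorship .124..3...
Authorship (.=original, N=cursor N): . 1 2 4 . . 3 . . .
Index 1: author = 1

Answer: cursor 1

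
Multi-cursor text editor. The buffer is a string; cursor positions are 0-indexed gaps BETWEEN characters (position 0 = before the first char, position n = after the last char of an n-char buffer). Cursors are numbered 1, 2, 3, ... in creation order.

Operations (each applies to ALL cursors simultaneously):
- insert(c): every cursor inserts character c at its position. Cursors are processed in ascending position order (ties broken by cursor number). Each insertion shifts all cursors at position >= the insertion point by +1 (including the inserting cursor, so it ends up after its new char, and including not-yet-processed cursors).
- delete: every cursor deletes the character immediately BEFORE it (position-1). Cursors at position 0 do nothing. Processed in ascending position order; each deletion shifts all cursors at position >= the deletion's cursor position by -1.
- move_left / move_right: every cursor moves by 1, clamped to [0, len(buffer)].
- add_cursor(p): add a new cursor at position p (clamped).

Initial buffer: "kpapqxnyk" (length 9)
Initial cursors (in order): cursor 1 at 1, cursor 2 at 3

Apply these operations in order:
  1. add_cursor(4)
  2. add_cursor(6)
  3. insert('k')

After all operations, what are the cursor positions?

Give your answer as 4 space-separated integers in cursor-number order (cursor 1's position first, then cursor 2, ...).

After op 1 (add_cursor(4)): buffer="kpapqxnyk" (len 9), cursors c1@1 c2@3 c3@4, authorship .........
After op 2 (add_cursor(6)): buffer="kpapqxnyk" (len 9), cursors c1@1 c2@3 c3@4 c4@6, authorship .........
After op 3 (insert('k')): buffer="kkpakpkqxknyk" (len 13), cursors c1@2 c2@5 c3@7 c4@10, authorship .1..2.3..4...

Answer: 2 5 7 10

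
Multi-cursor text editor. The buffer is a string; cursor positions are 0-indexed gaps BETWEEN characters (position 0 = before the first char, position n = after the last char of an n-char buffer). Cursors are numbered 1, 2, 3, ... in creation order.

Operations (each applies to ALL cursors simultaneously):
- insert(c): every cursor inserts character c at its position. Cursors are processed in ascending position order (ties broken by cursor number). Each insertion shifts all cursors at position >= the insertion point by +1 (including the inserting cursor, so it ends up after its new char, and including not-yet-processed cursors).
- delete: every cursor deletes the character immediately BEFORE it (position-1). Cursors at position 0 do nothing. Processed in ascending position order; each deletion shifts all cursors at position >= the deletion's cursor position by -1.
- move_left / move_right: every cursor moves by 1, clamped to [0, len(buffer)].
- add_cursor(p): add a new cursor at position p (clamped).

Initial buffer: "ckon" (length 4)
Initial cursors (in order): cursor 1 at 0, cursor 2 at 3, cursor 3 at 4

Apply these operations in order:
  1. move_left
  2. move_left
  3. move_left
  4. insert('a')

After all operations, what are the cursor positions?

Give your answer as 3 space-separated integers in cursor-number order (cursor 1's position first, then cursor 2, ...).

Answer: 2 2 4

Derivation:
After op 1 (move_left): buffer="ckon" (len 4), cursors c1@0 c2@2 c3@3, authorship ....
After op 2 (move_left): buffer="ckon" (len 4), cursors c1@0 c2@1 c3@2, authorship ....
After op 3 (move_left): buffer="ckon" (len 4), cursors c1@0 c2@0 c3@1, authorship ....
After op 4 (insert('a')): buffer="aacakon" (len 7), cursors c1@2 c2@2 c3@4, authorship 12.3...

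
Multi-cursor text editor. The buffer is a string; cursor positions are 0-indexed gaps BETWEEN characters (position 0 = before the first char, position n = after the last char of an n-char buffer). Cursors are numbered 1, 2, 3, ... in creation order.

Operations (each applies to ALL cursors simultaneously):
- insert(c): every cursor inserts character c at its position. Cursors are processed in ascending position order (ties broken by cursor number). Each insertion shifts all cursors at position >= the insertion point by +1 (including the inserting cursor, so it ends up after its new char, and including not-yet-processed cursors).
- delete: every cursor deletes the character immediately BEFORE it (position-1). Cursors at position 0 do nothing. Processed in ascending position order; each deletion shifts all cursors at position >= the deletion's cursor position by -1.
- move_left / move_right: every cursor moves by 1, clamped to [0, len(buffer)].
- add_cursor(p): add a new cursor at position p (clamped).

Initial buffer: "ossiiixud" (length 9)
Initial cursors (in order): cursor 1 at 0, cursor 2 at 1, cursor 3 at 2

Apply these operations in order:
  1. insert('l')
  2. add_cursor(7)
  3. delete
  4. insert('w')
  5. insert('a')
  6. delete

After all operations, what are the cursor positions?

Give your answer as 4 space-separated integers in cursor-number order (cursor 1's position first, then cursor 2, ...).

After op 1 (insert('l')): buffer="lolslsiiixud" (len 12), cursors c1@1 c2@3 c3@5, authorship 1.2.3.......
After op 2 (add_cursor(7)): buffer="lolslsiiixud" (len 12), cursors c1@1 c2@3 c3@5 c4@7, authorship 1.2.3.......
After op 3 (delete): buffer="ossiixud" (len 8), cursors c1@0 c2@1 c3@2 c4@3, authorship ........
After op 4 (insert('w')): buffer="wowswswiixud" (len 12), cursors c1@1 c2@3 c3@5 c4@7, authorship 1.2.3.4.....
After op 5 (insert('a')): buffer="waowaswaswaiixud" (len 16), cursors c1@2 c2@5 c3@8 c4@11, authorship 11.22.33.44.....
After op 6 (delete): buffer="wowswswiixud" (len 12), cursors c1@1 c2@3 c3@5 c4@7, authorship 1.2.3.4.....

Answer: 1 3 5 7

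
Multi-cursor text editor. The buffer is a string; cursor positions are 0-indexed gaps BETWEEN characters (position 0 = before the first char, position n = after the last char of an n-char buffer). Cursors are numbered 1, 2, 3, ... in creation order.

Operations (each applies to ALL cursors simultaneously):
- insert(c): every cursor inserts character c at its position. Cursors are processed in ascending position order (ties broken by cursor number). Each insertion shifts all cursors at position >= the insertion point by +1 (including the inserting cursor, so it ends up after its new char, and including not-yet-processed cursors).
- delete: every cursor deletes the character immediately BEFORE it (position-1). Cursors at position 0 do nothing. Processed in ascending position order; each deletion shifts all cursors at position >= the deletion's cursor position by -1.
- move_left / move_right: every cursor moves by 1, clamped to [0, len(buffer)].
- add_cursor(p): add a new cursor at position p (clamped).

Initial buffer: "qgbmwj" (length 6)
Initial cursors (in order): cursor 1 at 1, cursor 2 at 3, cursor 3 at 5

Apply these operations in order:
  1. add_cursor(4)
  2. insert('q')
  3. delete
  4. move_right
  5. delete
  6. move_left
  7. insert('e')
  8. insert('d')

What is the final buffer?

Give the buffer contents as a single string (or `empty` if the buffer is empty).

After op 1 (add_cursor(4)): buffer="qgbmwj" (len 6), cursors c1@1 c2@3 c4@4 c3@5, authorship ......
After op 2 (insert('q')): buffer="qqgbqmqwqj" (len 10), cursors c1@2 c2@5 c4@7 c3@9, authorship .1..2.4.3.
After op 3 (delete): buffer="qgbmwj" (len 6), cursors c1@1 c2@3 c4@4 c3@5, authorship ......
After op 4 (move_right): buffer="qgbmwj" (len 6), cursors c1@2 c2@4 c4@5 c3@6, authorship ......
After op 5 (delete): buffer="qb" (len 2), cursors c1@1 c2@2 c3@2 c4@2, authorship ..
After op 6 (move_left): buffer="qb" (len 2), cursors c1@0 c2@1 c3@1 c4@1, authorship ..
After op 7 (insert('e')): buffer="eqeeeb" (len 6), cursors c1@1 c2@5 c3@5 c4@5, authorship 1.234.
After op 8 (insert('d')): buffer="edqeeedddb" (len 10), cursors c1@2 c2@9 c3@9 c4@9, authorship 11.234234.

Answer: edqeeedddb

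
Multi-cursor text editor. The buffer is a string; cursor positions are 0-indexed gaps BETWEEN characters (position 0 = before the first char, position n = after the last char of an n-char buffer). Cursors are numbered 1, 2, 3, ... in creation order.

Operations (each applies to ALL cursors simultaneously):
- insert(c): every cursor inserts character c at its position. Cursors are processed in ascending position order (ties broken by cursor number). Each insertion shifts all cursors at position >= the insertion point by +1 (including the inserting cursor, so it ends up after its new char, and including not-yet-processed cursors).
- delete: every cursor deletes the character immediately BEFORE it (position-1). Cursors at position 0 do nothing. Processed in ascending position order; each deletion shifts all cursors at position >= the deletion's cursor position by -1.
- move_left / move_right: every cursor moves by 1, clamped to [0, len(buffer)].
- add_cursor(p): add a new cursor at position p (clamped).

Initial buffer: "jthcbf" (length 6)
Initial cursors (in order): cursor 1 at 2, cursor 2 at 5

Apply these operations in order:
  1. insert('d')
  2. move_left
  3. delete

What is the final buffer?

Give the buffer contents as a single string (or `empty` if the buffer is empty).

After op 1 (insert('d')): buffer="jtdhcbdf" (len 8), cursors c1@3 c2@7, authorship ..1...2.
After op 2 (move_left): buffer="jtdhcbdf" (len 8), cursors c1@2 c2@6, authorship ..1...2.
After op 3 (delete): buffer="jdhcdf" (len 6), cursors c1@1 c2@4, authorship .1..2.

Answer: jdhcdf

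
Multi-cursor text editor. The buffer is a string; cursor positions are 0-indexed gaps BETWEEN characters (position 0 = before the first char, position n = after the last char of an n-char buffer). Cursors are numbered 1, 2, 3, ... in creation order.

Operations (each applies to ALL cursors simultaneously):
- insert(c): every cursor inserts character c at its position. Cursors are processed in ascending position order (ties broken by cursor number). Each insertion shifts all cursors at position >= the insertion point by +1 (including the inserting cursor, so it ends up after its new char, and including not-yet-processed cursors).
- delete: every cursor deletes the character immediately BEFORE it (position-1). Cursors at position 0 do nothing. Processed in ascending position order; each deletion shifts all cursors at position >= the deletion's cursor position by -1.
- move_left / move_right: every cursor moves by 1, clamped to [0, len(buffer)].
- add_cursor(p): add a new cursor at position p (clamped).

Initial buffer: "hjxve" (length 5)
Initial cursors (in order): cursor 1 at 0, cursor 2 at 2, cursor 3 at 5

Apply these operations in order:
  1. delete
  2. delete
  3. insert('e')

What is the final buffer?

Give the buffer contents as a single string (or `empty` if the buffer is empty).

Answer: eexe

Derivation:
After op 1 (delete): buffer="hxv" (len 3), cursors c1@0 c2@1 c3@3, authorship ...
After op 2 (delete): buffer="x" (len 1), cursors c1@0 c2@0 c3@1, authorship .
After op 3 (insert('e')): buffer="eexe" (len 4), cursors c1@2 c2@2 c3@4, authorship 12.3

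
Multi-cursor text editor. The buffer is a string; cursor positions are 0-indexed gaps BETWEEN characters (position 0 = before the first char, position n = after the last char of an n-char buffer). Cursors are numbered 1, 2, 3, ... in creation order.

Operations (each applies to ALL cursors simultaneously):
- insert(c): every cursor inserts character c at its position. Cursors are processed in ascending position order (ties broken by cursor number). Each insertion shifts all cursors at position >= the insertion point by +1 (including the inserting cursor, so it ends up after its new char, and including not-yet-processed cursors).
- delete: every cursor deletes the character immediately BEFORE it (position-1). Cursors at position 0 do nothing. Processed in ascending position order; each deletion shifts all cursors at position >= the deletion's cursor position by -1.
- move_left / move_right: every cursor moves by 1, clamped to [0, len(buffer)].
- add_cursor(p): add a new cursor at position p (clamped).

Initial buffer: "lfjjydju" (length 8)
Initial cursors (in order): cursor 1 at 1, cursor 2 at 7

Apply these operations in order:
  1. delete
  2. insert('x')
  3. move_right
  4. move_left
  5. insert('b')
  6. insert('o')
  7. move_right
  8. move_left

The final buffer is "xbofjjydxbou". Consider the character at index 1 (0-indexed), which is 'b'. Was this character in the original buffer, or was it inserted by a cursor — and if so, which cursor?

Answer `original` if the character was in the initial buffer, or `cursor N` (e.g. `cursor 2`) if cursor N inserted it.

After op 1 (delete): buffer="fjjydu" (len 6), cursors c1@0 c2@5, authorship ......
After op 2 (insert('x')): buffer="xfjjydxu" (len 8), cursors c1@1 c2@7, authorship 1.....2.
After op 3 (move_right): buffer="xfjjydxu" (len 8), cursors c1@2 c2@8, authorship 1.....2.
After op 4 (move_left): buffer="xfjjydxu" (len 8), cursors c1@1 c2@7, authorship 1.....2.
After op 5 (insert('b')): buffer="xbfjjydxbu" (len 10), cursors c1@2 c2@9, authorship 11.....22.
After op 6 (insert('o')): buffer="xbofjjydxbou" (len 12), cursors c1@3 c2@11, authorship 111.....222.
After op 7 (move_right): buffer="xbofjjydxbou" (len 12), cursors c1@4 c2@12, authorship 111.....222.
After op 8 (move_left): buffer="xbofjjydxbou" (len 12), cursors c1@3 c2@11, authorship 111.....222.
Authorship (.=original, N=cursor N): 1 1 1 . . . . . 2 2 2 .
Index 1: author = 1

Answer: cursor 1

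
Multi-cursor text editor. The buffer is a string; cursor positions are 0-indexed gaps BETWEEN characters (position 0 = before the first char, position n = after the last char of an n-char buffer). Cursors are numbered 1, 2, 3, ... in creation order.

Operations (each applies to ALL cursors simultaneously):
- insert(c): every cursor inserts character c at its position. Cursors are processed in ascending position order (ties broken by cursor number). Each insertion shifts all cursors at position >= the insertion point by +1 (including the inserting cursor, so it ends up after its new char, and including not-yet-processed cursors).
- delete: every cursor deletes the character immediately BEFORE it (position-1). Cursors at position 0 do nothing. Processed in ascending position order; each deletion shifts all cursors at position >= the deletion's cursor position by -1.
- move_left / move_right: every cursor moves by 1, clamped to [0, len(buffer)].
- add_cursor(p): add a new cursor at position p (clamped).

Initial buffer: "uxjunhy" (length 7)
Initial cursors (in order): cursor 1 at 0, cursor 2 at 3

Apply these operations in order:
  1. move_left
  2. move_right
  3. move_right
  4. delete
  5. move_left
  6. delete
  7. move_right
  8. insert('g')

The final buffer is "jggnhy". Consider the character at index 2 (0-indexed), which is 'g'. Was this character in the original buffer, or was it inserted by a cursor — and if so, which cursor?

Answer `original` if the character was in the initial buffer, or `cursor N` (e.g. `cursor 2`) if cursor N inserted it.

Answer: cursor 2

Derivation:
After op 1 (move_left): buffer="uxjunhy" (len 7), cursors c1@0 c2@2, authorship .......
After op 2 (move_right): buffer="uxjunhy" (len 7), cursors c1@1 c2@3, authorship .......
After op 3 (move_right): buffer="uxjunhy" (len 7), cursors c1@2 c2@4, authorship .......
After op 4 (delete): buffer="ujnhy" (len 5), cursors c1@1 c2@2, authorship .....
After op 5 (move_left): buffer="ujnhy" (len 5), cursors c1@0 c2@1, authorship .....
After op 6 (delete): buffer="jnhy" (len 4), cursors c1@0 c2@0, authorship ....
After op 7 (move_right): buffer="jnhy" (len 4), cursors c1@1 c2@1, authorship ....
After op 8 (insert('g')): buffer="jggnhy" (len 6), cursors c1@3 c2@3, authorship .12...
Authorship (.=original, N=cursor N): . 1 2 . . .
Index 2: author = 2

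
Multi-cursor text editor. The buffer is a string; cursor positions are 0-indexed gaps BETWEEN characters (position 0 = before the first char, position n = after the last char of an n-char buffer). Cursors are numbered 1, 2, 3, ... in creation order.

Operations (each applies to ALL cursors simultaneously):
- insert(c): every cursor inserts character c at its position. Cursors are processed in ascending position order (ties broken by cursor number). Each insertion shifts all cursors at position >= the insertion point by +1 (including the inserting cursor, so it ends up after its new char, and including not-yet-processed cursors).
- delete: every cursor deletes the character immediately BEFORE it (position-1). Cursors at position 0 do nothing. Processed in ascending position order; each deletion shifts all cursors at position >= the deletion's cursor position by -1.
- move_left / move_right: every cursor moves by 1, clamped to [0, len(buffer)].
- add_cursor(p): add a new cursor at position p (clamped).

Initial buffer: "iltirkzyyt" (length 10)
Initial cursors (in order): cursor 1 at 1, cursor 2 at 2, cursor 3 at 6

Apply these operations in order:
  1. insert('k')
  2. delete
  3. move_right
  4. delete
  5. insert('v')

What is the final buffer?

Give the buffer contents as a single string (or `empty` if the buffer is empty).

Answer: ivvirkvyyt

Derivation:
After op 1 (insert('k')): buffer="iklktirkkzyyt" (len 13), cursors c1@2 c2@4 c3@9, authorship .1.2....3....
After op 2 (delete): buffer="iltirkzyyt" (len 10), cursors c1@1 c2@2 c3@6, authorship ..........
After op 3 (move_right): buffer="iltirkzyyt" (len 10), cursors c1@2 c2@3 c3@7, authorship ..........
After op 4 (delete): buffer="iirkyyt" (len 7), cursors c1@1 c2@1 c3@4, authorship .......
After op 5 (insert('v')): buffer="ivvirkvyyt" (len 10), cursors c1@3 c2@3 c3@7, authorship .12...3...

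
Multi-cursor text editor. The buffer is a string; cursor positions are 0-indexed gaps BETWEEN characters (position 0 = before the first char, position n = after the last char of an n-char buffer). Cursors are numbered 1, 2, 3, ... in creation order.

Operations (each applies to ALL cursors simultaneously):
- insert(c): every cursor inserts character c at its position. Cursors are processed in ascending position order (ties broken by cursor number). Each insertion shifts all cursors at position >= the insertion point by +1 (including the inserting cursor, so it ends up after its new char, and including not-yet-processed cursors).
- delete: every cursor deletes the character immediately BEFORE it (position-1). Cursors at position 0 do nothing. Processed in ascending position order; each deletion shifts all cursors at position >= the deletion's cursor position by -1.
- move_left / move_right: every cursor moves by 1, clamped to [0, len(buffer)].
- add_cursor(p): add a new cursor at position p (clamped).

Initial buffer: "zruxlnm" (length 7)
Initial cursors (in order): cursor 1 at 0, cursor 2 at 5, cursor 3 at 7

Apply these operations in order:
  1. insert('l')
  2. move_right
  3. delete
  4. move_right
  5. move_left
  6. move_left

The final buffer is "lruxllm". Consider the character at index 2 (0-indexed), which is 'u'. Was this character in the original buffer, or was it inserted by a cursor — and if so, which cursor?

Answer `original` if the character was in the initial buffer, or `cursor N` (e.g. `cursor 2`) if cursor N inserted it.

After op 1 (insert('l')): buffer="lzruxllnml" (len 10), cursors c1@1 c2@7 c3@10, authorship 1.....2..3
After op 2 (move_right): buffer="lzruxllnml" (len 10), cursors c1@2 c2@8 c3@10, authorship 1.....2..3
After op 3 (delete): buffer="lruxllm" (len 7), cursors c1@1 c2@6 c3@7, authorship 1....2.
After op 4 (move_right): buffer="lruxllm" (len 7), cursors c1@2 c2@7 c3@7, authorship 1....2.
After op 5 (move_left): buffer="lruxllm" (len 7), cursors c1@1 c2@6 c3@6, authorship 1....2.
After op 6 (move_left): buffer="lruxllm" (len 7), cursors c1@0 c2@5 c3@5, authorship 1....2.
Authorship (.=original, N=cursor N): 1 . . . . 2 .
Index 2: author = original

Answer: original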